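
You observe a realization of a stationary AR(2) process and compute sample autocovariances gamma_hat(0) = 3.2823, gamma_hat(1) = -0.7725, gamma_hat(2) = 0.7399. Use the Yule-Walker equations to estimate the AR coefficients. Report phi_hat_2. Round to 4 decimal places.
\hat\phi_{2} = 0.1800

The Yule-Walker equations for an AR(p) process read, in matrix form,
  Gamma_p phi = r_p,   with   (Gamma_p)_{ij} = gamma(|i - j|),
                       (r_p)_i = gamma(i),   i,j = 1..p.
Substitute the sample gammas (Toeplitz matrix and right-hand side of size 2):
  Gamma_p = [[3.2823, -0.7725], [-0.7725, 3.2823]]
  r_p     = [-0.7725, 0.7399]
Written out:
  3.2823 phi_1 - 0.7725 phi_2 = -0.7725
  -0.7725 phi_1 + 3.2823 phi_2 = 0.7399
Solve by Cramer's rule:
  det = gamma(0)^2 - gamma(1)^2 = (3.2823)^2 - (-0.7725)^2 = 10.77349329 - 0.59675625 = 10.17673704
  phi_hat_1 = [gamma(1) gamma(0) - gamma(1) gamma(2)] / det = [(-0.7725)(3.2823) - (-0.7725)(0.7399)] / 10.17673704 = -1.964004 / 10.17673704 = -0.193
  phi_hat_2 = [gamma(0) gamma(2) - gamma(1)^2] / det = [(3.2823)(0.7399) - (-0.7725)^2] / 10.17673704 = 1.83181752 / 10.17673704 = 0.18
So phi_hat = [-0.1930, 0.1800].
Therefore phi_hat_2 = 0.1800.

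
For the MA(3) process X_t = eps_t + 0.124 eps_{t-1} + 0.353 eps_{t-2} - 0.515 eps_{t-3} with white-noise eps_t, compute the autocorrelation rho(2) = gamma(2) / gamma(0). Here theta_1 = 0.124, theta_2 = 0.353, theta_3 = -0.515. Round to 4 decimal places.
\rho(2) = 0.2058

For an MA(q) process with theta_0 = 1, the autocovariance is
  gamma(k) = sigma^2 * sum_{i=0..q-k} theta_i * theta_{i+k},
and rho(k) = gamma(k) / gamma(0). Sigma^2 cancels.
  numerator   = (1)*(0.353) + (0.124)*(-0.515) = 0.28914.
  denominator = (1)^2 + (0.124)^2 + (0.353)^2 + (-0.515)^2 = 1.40521.
  rho(2) = 0.28914 / 1.40521 = 0.2058.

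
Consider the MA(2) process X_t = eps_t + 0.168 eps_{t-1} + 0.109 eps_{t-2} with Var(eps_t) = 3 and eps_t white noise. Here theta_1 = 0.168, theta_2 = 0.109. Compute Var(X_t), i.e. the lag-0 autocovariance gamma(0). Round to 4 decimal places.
\gamma(0) = 3.1203

For an MA(q) process X_t = eps_t + sum_i theta_i eps_{t-i} with
Var(eps_t) = sigma^2, the variance is
  gamma(0) = sigma^2 * (1 + sum_i theta_i^2).
  sum_i theta_i^2 = (0.168)^2 + (0.109)^2 = 0.028224 + 0.011881 = 0.040105.
  gamma(0) = 3 * (1 + 0.040105) = 3 * 1.040105 = 3.120315, which rounds to 3.1203.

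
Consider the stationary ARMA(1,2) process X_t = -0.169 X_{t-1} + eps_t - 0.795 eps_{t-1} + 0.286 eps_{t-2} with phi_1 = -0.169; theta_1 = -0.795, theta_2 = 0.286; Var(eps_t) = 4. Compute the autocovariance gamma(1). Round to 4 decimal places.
\gamma(1) = -5.7273

Multiply the model equation by X_{t-k} and take expectations. With theta_0 = psi_0 = 1 and psi_j the MA(infinity) weights, this gives
  gamma(k) - sum_i phi_i gamma(k-i) = c_k,
  c_k = sigma^2 * sum_{j=k..q} theta_j psi_{j-k}   (c_k = 0 for k > q),
using gamma(-m) = gamma(m).
psi-weights needed (psi_j = theta_j + sum_i phi_i psi_{j-i}):
  psi_1 = theta_1 + phi_1 = -0.795 + (-0.169) = -0.964
  psi_2 = theta_2 + phi_1 psi_1 = 0.286 + (-0.169)(-0.964) = 0.448916
Right-hand sides:
  c_0 = sigma^2 (1 + theta_1 psi_1 + theta_2 psi_2) = 4 * (1 + (-0.795)(-0.964) + (0.286)(0.448916)) = 4 * 1.89477 = 7.57908
  c_1 = sigma^2 (theta_1 + theta_2 psi_1) = 4 * (-0.795 + (0.286)(-0.964)) = -4.282816
  c_2 = sigma^2 theta_2 = 4 * (0.286) = 1.144
Equations for k = 0 and k = 1 (AR order 1):
  gamma(0) = phi_1 gamma(1) + c_0
  gamma(1) = phi_1 gamma(0) + c_1
Substituting the second into the first: gamma(0) (1 - phi_1^2) = c_0 + phi_1 c_1, so
  gamma(0) = (c_0 + phi_1 c_1) / (1 - phi_1^2) = (7.57908 + (-0.169)(-4.282816)) / (1 - (-0.169)^2) = 8.302876 / 0.971439 = 8.546986.
  gamma(1) = phi_1 gamma(0) + c_1 = (-0.169)(8.546986) + (-4.282816) = -5.727257.
Therefore gamma(1) = -5.7273 (to 4 decimal places).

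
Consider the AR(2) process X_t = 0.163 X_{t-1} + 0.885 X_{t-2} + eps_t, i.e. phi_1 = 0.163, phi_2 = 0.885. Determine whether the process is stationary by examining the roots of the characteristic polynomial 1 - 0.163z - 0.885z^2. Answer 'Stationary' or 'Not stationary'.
\text{Not stationary}

The AR(p) characteristic polynomial is P(z) = 1 - 0.163z - 0.885z^2.
Stationarity requires all roots to lie outside the unit circle, i.e. |z| > 1 for every root.
Set 1 + (-0.163) z + (-0.885) z^2 = 0, i.e. a z^2 + b z + c = 0 with a = -0.885, b = -0.163, c = 1.
Discriminant D = b^2 - 4ac = (-0.163)^2 - 4*(-0.885)*1 = 0.026569 - (-3.54) = 3.566569.
D >= 0, so the roots are real: z = (-b +/- sqrt(D)) / (2a) = (0.163 +/- 1.888536) / (-1.77).
  z_1 = (0.163 + 1.888536) / (-1.77) = -1.1591,   |z_1| = 1.1591.
  z_2 = (0.163 - 1.888536) / (-1.77) = 0.9749,   |z_2| = 0.9749.
Moduli of all roots: 1.1591, 0.9749.
All moduli strictly greater than 1? No.
Verdict: Not stationary.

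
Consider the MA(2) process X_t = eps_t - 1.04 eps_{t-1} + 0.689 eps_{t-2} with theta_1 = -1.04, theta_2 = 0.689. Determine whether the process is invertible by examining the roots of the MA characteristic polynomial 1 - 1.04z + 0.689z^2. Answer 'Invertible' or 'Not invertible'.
\text{Invertible}

The MA(q) characteristic polynomial is P(z) = 1 - 1.04z + 0.689z^2.
Invertibility requires all roots to lie outside the unit circle, i.e. |z| > 1 for every root.
Set 1 + (-1.04) z + (0.689) z^2 = 0, i.e. a z^2 + b z + c = 0 with a = 0.689, b = -1.04, c = 1.
Discriminant D = b^2 - 4ac = (-1.04)^2 - 4*(0.689)*1 = 1.0816 - (2.756) = -1.6744.
D < 0, so the roots are the complex-conjugate pair z = (-b +/- i sqrt(-D)) / (2a) = 0.7547 +/- 0.939i.
For a conjugate pair |z|^2 = z * conj(z) = (product of roots) = c/a = 1/(0.689) = 1.451379, so |z| = sqrt(1.451379) = 1.2047 for both roots.
Moduli of all roots: 1.2047, 1.2047.
All moduli strictly greater than 1? Yes.
Verdict: Invertible.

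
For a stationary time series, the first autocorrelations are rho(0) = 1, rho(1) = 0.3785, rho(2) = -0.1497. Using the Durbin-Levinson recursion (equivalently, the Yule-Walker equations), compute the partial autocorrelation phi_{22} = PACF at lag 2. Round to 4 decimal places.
\phi_{22} = -0.3420

The PACF at lag k is phi_{kk}, the last component of the solution
to the Yule-Walker system G_k phi = r_k where
  (G_k)_{ij} = rho(|i - j|), (r_k)_i = rho(i), i,j = 1..k.
Equivalently, Durbin-Levinson gives phi_{kk} iteratively:
  phi_{11} = rho(1)
  phi_{kk} = [rho(k) - sum_{j=1..k-1} phi_{k-1,j} rho(k-j)]
            / [1 - sum_{j=1..k-1} phi_{k-1,j} rho(j)],
  phi_{k,j} = phi_{k-1,j} - phi_{kk} phi_{k-1,k-j},  j = 1..k-1.
Step k = 1:
  phi_11 = rho(1) = 0.3785.
Step k = 2:
  phi_22 = [rho(2) - phi_11 rho(1)] / [1 - phi_11 rho(1)] = [-0.1497 - (0.3785)(0.3785)] / [1 - (0.3785)(0.3785)]
         = -0.29296225 / 0.85673775 = -0.342.
Therefore phi_{22} = -0.3420.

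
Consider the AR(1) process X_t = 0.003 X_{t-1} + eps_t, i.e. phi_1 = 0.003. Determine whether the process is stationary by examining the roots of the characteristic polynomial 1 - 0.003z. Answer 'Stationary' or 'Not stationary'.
\text{Stationary}

The AR(p) characteristic polynomial is P(z) = 1 - 0.003z.
Stationarity requires all roots to lie outside the unit circle, i.e. |z| > 1 for every root.
This is linear in z: 1 + (-0.003) z = 0  =>  z = -1/(-0.003) = 333.333333,  |z| = 333.333333.
Moduli of all roots: 333.3333.
All moduli strictly greater than 1? Yes.
Verdict: Stationary.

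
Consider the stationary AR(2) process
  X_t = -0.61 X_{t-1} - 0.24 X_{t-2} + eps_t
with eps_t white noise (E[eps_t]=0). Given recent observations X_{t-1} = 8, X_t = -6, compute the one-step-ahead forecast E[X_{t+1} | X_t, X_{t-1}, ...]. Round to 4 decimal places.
E[X_{t+1} \mid \mathcal F_t] = 1.7400

For an AR(p) model X_t = c + sum_i phi_i X_{t-i} + eps_t, the
one-step-ahead conditional mean is
  E[X_{t+1} | X_t, ...] = c + sum_i phi_i X_{t+1-i}.
Substitute known values:
  E[X_{t+1} | ...] = (-0.61) * (-6) + (-0.24) * (8)
                   = 1.7400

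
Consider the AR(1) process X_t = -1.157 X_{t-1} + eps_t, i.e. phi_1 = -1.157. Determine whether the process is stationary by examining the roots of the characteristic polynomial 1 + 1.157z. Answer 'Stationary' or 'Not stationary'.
\text{Not stationary}

The AR(p) characteristic polynomial is P(z) = 1 + 1.157z.
Stationarity requires all roots to lie outside the unit circle, i.e. |z| > 1 for every root.
This is linear in z: 1 + (1.157) z = 0  =>  z = -1/(1.157) = -0.864304,  |z| = 0.864304.
Moduli of all roots: 0.8643.
All moduli strictly greater than 1? No.
Verdict: Not stationary.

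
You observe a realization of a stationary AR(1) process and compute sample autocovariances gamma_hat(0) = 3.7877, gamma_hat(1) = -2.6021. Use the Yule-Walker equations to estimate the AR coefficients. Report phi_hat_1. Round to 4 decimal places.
\hat\phi_{1} = -0.6870

The Yule-Walker equations for an AR(p) process read, in matrix form,
  Gamma_p phi = r_p,   with   (Gamma_p)_{ij} = gamma(|i - j|),
                       (r_p)_i = gamma(i),   i,j = 1..p.
Substitute the sample gammas (Toeplitz matrix and right-hand side of size 1):
  Gamma_p = [[3.7877]]
  r_p     = [-2.6021]
With p = 1 this is the single equation gamma(0) phi_1 = gamma(1):
  phi_hat_1 = gamma(1) / gamma(0) = -2.6021 / 3.7877 = -0.6870.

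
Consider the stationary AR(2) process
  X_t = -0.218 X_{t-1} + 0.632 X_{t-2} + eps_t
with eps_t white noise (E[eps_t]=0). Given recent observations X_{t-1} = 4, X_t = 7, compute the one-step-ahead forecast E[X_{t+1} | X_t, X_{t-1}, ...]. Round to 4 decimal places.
E[X_{t+1} \mid \mathcal F_t] = 1.0020

For an AR(p) model X_t = c + sum_i phi_i X_{t-i} + eps_t, the
one-step-ahead conditional mean is
  E[X_{t+1} | X_t, ...] = c + sum_i phi_i X_{t+1-i}.
Substitute known values:
  E[X_{t+1} | ...] = (-0.218) * (7) + (0.632) * (4)
                   = 1.0020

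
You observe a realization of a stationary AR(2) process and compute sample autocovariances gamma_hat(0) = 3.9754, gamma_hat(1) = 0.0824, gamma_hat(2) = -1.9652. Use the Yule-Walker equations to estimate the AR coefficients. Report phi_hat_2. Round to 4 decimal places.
\hat\phi_{2} = -0.4950

The Yule-Walker equations for an AR(p) process read, in matrix form,
  Gamma_p phi = r_p,   with   (Gamma_p)_{ij} = gamma(|i - j|),
                       (r_p)_i = gamma(i),   i,j = 1..p.
Substitute the sample gammas (Toeplitz matrix and right-hand side of size 2):
  Gamma_p = [[3.9754, 0.0824], [0.0824, 3.9754]]
  r_p     = [0.0824, -1.9652]
Written out:
  3.9754 phi_1 + 0.0824 phi_2 = 0.0824
  0.0824 phi_1 + 3.9754 phi_2 = -1.9652
Solve by Cramer's rule:
  det = gamma(0)^2 - gamma(1)^2 = (3.9754)^2 - (0.0824)^2 = 15.80380516 - 0.00678976 = 15.7970154
  phi_hat_1 = [gamma(1) gamma(0) - gamma(1) gamma(2)] / det = [(0.0824)(3.9754) - (0.0824)(-1.9652)] / 15.7970154 = 0.48950544 / 15.7970154 = 0.031
  phi_hat_2 = [gamma(0) gamma(2) - gamma(1)^2] / det = [(3.9754)(-1.9652) - (0.0824)^2] / 15.7970154 = -7.81924584 / 15.7970154 = -0.495
So phi_hat = [0.0310, -0.4950].
Therefore phi_hat_2 = -0.4950.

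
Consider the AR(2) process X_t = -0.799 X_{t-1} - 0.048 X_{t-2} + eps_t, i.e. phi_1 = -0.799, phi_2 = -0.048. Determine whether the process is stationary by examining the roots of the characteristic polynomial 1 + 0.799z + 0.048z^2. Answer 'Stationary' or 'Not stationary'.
\text{Stationary}

The AR(p) characteristic polynomial is P(z) = 1 + 0.799z + 0.048z^2.
Stationarity requires all roots to lie outside the unit circle, i.e. |z| > 1 for every root.
Set 1 + (0.799) z + (0.048) z^2 = 0, i.e. a z^2 + b z + c = 0 with a = 0.048, b = 0.799, c = 1.
Discriminant D = b^2 - 4ac = (0.799)^2 - 4*(0.048)*1 = 0.638401 - (0.192) = 0.446401.
D >= 0, so the roots are real: z = (-b +/- sqrt(D)) / (2a) = (-0.799 +/- 0.668132) / (0.096).
  z_1 = (-0.799 + 0.668132) / (0.096) = -1.3632,   |z_1| = 1.3632.
  z_2 = (-0.799 - 0.668132) / (0.096) = -15.2826,   |z_2| = 15.2826.
Moduli of all roots: 1.3632, 15.2826.
All moduli strictly greater than 1? Yes.
Verdict: Stationary.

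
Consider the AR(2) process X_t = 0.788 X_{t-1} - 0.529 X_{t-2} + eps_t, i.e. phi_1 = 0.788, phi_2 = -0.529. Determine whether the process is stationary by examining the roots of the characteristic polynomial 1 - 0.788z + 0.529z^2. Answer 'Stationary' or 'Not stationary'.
\text{Stationary}

The AR(p) characteristic polynomial is P(z) = 1 - 0.788z + 0.529z^2.
Stationarity requires all roots to lie outside the unit circle, i.e. |z| > 1 for every root.
Set 1 + (-0.788) z + (0.529) z^2 = 0, i.e. a z^2 + b z + c = 0 with a = 0.529, b = -0.788, c = 1.
Discriminant D = b^2 - 4ac = (-0.788)^2 - 4*(0.529)*1 = 0.620944 - (2.116) = -1.495056.
D < 0, so the roots are the complex-conjugate pair z = (-b +/- i sqrt(-D)) / (2a) = 0.7448 +/- 1.1557i.
For a conjugate pair |z|^2 = z * conj(z) = (product of roots) = c/a = 1/(0.529) = 1.890359, so |z| = sqrt(1.890359) = 1.3749 for both roots.
Moduli of all roots: 1.3749, 1.3749.
All moduli strictly greater than 1? Yes.
Verdict: Stationary.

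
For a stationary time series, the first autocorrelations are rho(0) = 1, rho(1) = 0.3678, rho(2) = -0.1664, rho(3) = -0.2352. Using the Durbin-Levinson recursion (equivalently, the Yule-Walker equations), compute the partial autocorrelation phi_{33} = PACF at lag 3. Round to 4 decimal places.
\phi_{33} = -0.0320

The PACF at lag k is phi_{kk}, the last component of the solution
to the Yule-Walker system G_k phi = r_k where
  (G_k)_{ij} = rho(|i - j|), (r_k)_i = rho(i), i,j = 1..k.
Equivalently, Durbin-Levinson gives phi_{kk} iteratively:
  phi_{11} = rho(1)
  phi_{kk} = [rho(k) - sum_{j=1..k-1} phi_{k-1,j} rho(k-j)]
            / [1 - sum_{j=1..k-1} phi_{k-1,j} rho(j)],
  phi_{k,j} = phi_{k-1,j} - phi_{kk} phi_{k-1,k-j},  j = 1..k-1.
Step k = 1:
  phi_11 = rho(1) = 0.3678.
Step k = 2:
  phi_22 = [rho(2) - phi_11 rho(1)] / [1 - phi_11 rho(1)] = [-0.1664 - (0.3678)(0.3678)] / [1 - (0.3678)(0.3678)]
         = -0.30167684 / 0.86472316 = -0.348871.
  Update: phi_21 = phi_11 - phi_22 phi_11 = 0.3678 - (-0.348871)(0.3678) = 0.496115.
Step k = 3:
  phi_33 = [rho(3) - phi_21 rho(2) - phi_22 rho(1)] / [1 - phi_21 rho(1) - phi_22 rho(2)]
    numerator   = -0.2352 - (0.496115)(-0.1664) - (-0.348871)(0.3678) = -0.02433175
    denominator = 1 - (0.496115)(0.3678) - (-0.348871)(-0.1664) = 0.75947686
  phi_33 = -0.02433175 / 0.75947686 = -0.032.
Therefore phi_{33} = -0.0320.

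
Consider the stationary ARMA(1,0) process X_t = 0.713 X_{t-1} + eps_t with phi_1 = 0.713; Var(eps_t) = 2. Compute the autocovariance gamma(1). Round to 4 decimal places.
\gamma(1) = 2.9005

Multiply the model equation by X_{t-k} and take expectations. With theta_0 = psi_0 = 1 and psi_j the MA(infinity) weights, this gives
  gamma(k) - sum_i phi_i gamma(k-i) = c_k,
  c_k = sigma^2 * sum_{j=k..q} theta_j psi_{j-k}   (c_k = 0 for k > q),
using gamma(-m) = gamma(m).
Pure AR (q = 0): c_0 = sigma^2 = 2, c_k = 0 for k >= 1.
Equations for k = 0 and k = 1 (AR order 1):
  gamma(0) = phi_1 gamma(1) + c_0
  gamma(1) = phi_1 gamma(0) + c_1
Substituting the second into the first: gamma(0) (1 - phi_1^2) = c_0 + phi_1 c_1, so
  gamma(0) = c_0 / (1 - phi_1^2) = 2 / (1 - (0.713)^2) = 2 / 0.491631 = 4.068092.
  gamma(1) = phi_1 gamma(0) = (0.713)(4.068092) = 2.900549.
Therefore gamma(1) = 2.9005 (to 4 decimal places).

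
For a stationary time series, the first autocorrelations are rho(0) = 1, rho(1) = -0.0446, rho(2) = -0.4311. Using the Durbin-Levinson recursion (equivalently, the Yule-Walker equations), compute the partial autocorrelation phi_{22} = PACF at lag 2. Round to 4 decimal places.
\phi_{22} = -0.4340

The PACF at lag k is phi_{kk}, the last component of the solution
to the Yule-Walker system G_k phi = r_k where
  (G_k)_{ij} = rho(|i - j|), (r_k)_i = rho(i), i,j = 1..k.
Equivalently, Durbin-Levinson gives phi_{kk} iteratively:
  phi_{11} = rho(1)
  phi_{kk} = [rho(k) - sum_{j=1..k-1} phi_{k-1,j} rho(k-j)]
            / [1 - sum_{j=1..k-1} phi_{k-1,j} rho(j)],
  phi_{k,j} = phi_{k-1,j} - phi_{kk} phi_{k-1,k-j},  j = 1..k-1.
Step k = 1:
  phi_11 = rho(1) = -0.0446.
Step k = 2:
  phi_22 = [rho(2) - phi_11 rho(1)] / [1 - phi_11 rho(1)] = [-0.4311 - (-0.0446)(-0.0446)] / [1 - (-0.0446)(-0.0446)]
         = -0.43308916 / 0.99801084 = -0.434.
Therefore phi_{22} = -0.4340.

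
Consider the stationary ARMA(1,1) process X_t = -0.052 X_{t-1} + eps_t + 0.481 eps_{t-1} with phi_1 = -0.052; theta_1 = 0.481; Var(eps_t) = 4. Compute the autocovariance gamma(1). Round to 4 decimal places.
\gamma(1) = 1.6776

Multiply the model equation by X_{t-k} and take expectations. With theta_0 = psi_0 = 1 and psi_j the MA(infinity) weights, this gives
  gamma(k) - sum_i phi_i gamma(k-i) = c_k,
  c_k = sigma^2 * sum_{j=k..q} theta_j psi_{j-k}   (c_k = 0 for k > q),
using gamma(-m) = gamma(m).
psi-weights needed (psi_j = theta_j + sum_i phi_i psi_{j-i}):
  psi_1 = theta_1 + phi_1 = 0.481 + (-0.052) = 0.429
Right-hand sides:
  c_0 = sigma^2 (1 + theta_1 psi_1) = 4 * (1 + (0.481)(0.429)) = 4 * 1.206349 = 4.825396
  c_1 = sigma^2 theta_1 = 4 * (0.481) = 1.924
  c_2 = 0
Equations for k = 0 and k = 1 (AR order 1):
  gamma(0) = phi_1 gamma(1) + c_0
  gamma(1) = phi_1 gamma(0) + c_1
Substituting the second into the first: gamma(0) (1 - phi_1^2) = c_0 + phi_1 c_1, so
  gamma(0) = (c_0 + phi_1 c_1) / (1 - phi_1^2) = (4.825396 + (-0.052)(1.924)) / (1 - (-0.052)^2) = 4.725348 / 0.997296 = 4.73816.
  gamma(1) = phi_1 gamma(0) + c_1 = (-0.052)(4.73816) + (1.924) = 1.677616.
Therefore gamma(1) = 1.6776 (to 4 decimal places).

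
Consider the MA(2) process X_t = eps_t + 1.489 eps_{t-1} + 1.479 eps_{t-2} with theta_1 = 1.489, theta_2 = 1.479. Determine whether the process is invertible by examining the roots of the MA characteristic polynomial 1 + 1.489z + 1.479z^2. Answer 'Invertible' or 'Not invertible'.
\text{Not invertible}

The MA(q) characteristic polynomial is P(z) = 1 + 1.489z + 1.479z^2.
Invertibility requires all roots to lie outside the unit circle, i.e. |z| > 1 for every root.
Set 1 + (1.489) z + (1.479) z^2 = 0, i.e. a z^2 + b z + c = 0 with a = 1.479, b = 1.489, c = 1.
Discriminant D = b^2 - 4ac = (1.489)^2 - 4*(1.479)*1 = 2.217121 - (5.916) = -3.698879.
D < 0, so the roots are the complex-conjugate pair z = (-b +/- i sqrt(-D)) / (2a) = -0.5034 +/- 0.6502i.
For a conjugate pair |z|^2 = z * conj(z) = (product of roots) = c/a = 1/(1.479) = 0.676133, so |z| = sqrt(0.676133) = 0.8223 for both roots.
Moduli of all roots: 0.8223, 0.8223.
All moduli strictly greater than 1? No.
Verdict: Not invertible.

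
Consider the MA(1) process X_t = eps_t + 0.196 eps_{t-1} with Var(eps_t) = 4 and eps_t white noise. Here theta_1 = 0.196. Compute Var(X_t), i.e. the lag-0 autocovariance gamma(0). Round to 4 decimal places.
\gamma(0) = 4.1537

For an MA(q) process X_t = eps_t + sum_i theta_i eps_{t-i} with
Var(eps_t) = sigma^2, the variance is
  gamma(0) = sigma^2 * (1 + sum_i theta_i^2).
  sum_i theta_i^2 = (0.196)^2 = 0.038416.
  gamma(0) = 4 * (1 + 0.038416) = 4 * 1.038416 = 4.153664, which rounds to 4.1537.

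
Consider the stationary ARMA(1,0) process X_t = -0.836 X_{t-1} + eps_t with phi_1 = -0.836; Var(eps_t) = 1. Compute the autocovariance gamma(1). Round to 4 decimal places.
\gamma(1) = -2.7764

Multiply the model equation by X_{t-k} and take expectations. With theta_0 = psi_0 = 1 and psi_j the MA(infinity) weights, this gives
  gamma(k) - sum_i phi_i gamma(k-i) = c_k,
  c_k = sigma^2 * sum_{j=k..q} theta_j psi_{j-k}   (c_k = 0 for k > q),
using gamma(-m) = gamma(m).
Pure AR (q = 0): c_0 = sigma^2 = 1, c_k = 0 for k >= 1.
Equations for k = 0 and k = 1 (AR order 1):
  gamma(0) = phi_1 gamma(1) + c_0
  gamma(1) = phi_1 gamma(0) + c_1
Substituting the second into the first: gamma(0) (1 - phi_1^2) = c_0 + phi_1 c_1, so
  gamma(0) = c_0 / (1 - phi_1^2) = 1 / (1 - (-0.836)^2) = 1 / 0.301104 = 3.321112.
  gamma(1) = phi_1 gamma(0) = (-0.836)(3.321112) = -2.776449.
Therefore gamma(1) = -2.7764 (to 4 decimal places).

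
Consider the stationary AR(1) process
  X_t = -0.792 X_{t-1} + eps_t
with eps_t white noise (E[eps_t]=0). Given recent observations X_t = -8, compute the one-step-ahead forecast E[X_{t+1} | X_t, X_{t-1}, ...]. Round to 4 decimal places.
E[X_{t+1} \mid \mathcal F_t] = 6.3360

For an AR(p) model X_t = c + sum_i phi_i X_{t-i} + eps_t, the
one-step-ahead conditional mean is
  E[X_{t+1} | X_t, ...] = c + sum_i phi_i X_{t+1-i}.
Substitute known values:
  E[X_{t+1} | ...] = (-0.792) * (-8)
                   = 6.3360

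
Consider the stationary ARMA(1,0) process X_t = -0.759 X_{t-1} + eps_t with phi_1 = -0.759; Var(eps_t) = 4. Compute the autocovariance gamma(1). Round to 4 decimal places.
\gamma(1) = -7.1617

Multiply the model equation by X_{t-k} and take expectations. With theta_0 = psi_0 = 1 and psi_j the MA(infinity) weights, this gives
  gamma(k) - sum_i phi_i gamma(k-i) = c_k,
  c_k = sigma^2 * sum_{j=k..q} theta_j psi_{j-k}   (c_k = 0 for k > q),
using gamma(-m) = gamma(m).
Pure AR (q = 0): c_0 = sigma^2 = 4, c_k = 0 for k >= 1.
Equations for k = 0 and k = 1 (AR order 1):
  gamma(0) = phi_1 gamma(1) + c_0
  gamma(1) = phi_1 gamma(0) + c_1
Substituting the second into the first: gamma(0) (1 - phi_1^2) = c_0 + phi_1 c_1, so
  gamma(0) = c_0 / (1 - phi_1^2) = 4 / (1 - (-0.759)^2) = 4 / 0.423919 = 9.435765.
  gamma(1) = phi_1 gamma(0) = (-0.759)(9.435765) = -7.161746.
Therefore gamma(1) = -7.1617 (to 4 decimal places).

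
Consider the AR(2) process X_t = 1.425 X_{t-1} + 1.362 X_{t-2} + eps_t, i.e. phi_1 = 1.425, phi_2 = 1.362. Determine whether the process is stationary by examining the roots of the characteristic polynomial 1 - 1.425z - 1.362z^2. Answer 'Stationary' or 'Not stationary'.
\text{Not stationary}

The AR(p) characteristic polynomial is P(z) = 1 - 1.425z - 1.362z^2.
Stationarity requires all roots to lie outside the unit circle, i.e. |z| > 1 for every root.
Set 1 + (-1.425) z + (-1.362) z^2 = 0, i.e. a z^2 + b z + c = 0 with a = -1.362, b = -1.425, c = 1.
Discriminant D = b^2 - 4ac = (-1.425)^2 - 4*(-1.362)*1 = 2.030625 - (-5.448) = 7.478625.
D >= 0, so the roots are real: z = (-b +/- sqrt(D)) / (2a) = (1.425 +/- 2.734707) / (-2.724).
  z_1 = (1.425 + 2.734707) / (-2.724) = -1.5271,   |z_1| = 1.5271.
  z_2 = (1.425 - 2.734707) / (-2.724) = 0.4808,   |z_2| = 0.4808.
Moduli of all roots: 1.5271, 0.4808.
All moduli strictly greater than 1? No.
Verdict: Not stationary.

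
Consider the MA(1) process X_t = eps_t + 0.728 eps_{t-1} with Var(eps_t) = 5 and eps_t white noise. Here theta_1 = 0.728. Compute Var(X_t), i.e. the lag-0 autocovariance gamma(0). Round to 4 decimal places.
\gamma(0) = 7.6499

For an MA(q) process X_t = eps_t + sum_i theta_i eps_{t-i} with
Var(eps_t) = sigma^2, the variance is
  gamma(0) = sigma^2 * (1 + sum_i theta_i^2).
  sum_i theta_i^2 = (0.728)^2 = 0.529984.
  gamma(0) = 5 * (1 + 0.529984) = 5 * 1.529984 = 7.64992, which rounds to 7.6499.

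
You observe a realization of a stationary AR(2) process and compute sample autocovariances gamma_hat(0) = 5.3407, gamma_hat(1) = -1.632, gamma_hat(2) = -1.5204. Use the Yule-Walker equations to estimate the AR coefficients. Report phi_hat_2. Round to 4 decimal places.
\hat\phi_{2} = -0.4170

The Yule-Walker equations for an AR(p) process read, in matrix form,
  Gamma_p phi = r_p,   with   (Gamma_p)_{ij} = gamma(|i - j|),
                       (r_p)_i = gamma(i),   i,j = 1..p.
Substitute the sample gammas (Toeplitz matrix and right-hand side of size 2):
  Gamma_p = [[5.3407, -1.632], [-1.632, 5.3407]]
  r_p     = [-1.632, -1.5204]
Written out:
  5.3407 phi_1 - 1.632 phi_2 = -1.632
  -1.632 phi_1 + 5.3407 phi_2 = -1.5204
Solve by Cramer's rule:
  det = gamma(0)^2 - gamma(1)^2 = (5.3407)^2 - (-1.632)^2 = 28.52307649 - 2.663424 = 25.85965249
  phi_hat_1 = [gamma(1) gamma(0) - gamma(1) gamma(2)] / det = [(-1.632)(5.3407) - (-1.632)(-1.5204)] / 25.85965249 = -11.1973152 / 25.85965249 = -0.433
  phi_hat_2 = [gamma(0) gamma(2) - gamma(1)^2] / det = [(5.3407)(-1.5204) - (-1.632)^2] / 25.85965249 = -10.78342428 / 25.85965249 = -0.417
So phi_hat = [-0.4330, -0.4170].
Therefore phi_hat_2 = -0.4170.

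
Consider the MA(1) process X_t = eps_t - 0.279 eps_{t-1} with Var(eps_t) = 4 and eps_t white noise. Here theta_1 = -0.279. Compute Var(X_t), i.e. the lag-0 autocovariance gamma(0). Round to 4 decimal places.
\gamma(0) = 4.3114

For an MA(q) process X_t = eps_t + sum_i theta_i eps_{t-i} with
Var(eps_t) = sigma^2, the variance is
  gamma(0) = sigma^2 * (1 + sum_i theta_i^2).
  sum_i theta_i^2 = (-0.279)^2 = 0.077841.
  gamma(0) = 4 * (1 + 0.077841) = 4 * 1.077841 = 4.311364, which rounds to 4.3114.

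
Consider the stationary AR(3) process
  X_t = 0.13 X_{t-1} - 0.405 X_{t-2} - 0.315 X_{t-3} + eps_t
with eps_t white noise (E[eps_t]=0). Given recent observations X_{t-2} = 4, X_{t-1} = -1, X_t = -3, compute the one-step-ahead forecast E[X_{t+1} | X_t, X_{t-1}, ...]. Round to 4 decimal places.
E[X_{t+1} \mid \mathcal F_t] = -1.2450

For an AR(p) model X_t = c + sum_i phi_i X_{t-i} + eps_t, the
one-step-ahead conditional mean is
  E[X_{t+1} | X_t, ...] = c + sum_i phi_i X_{t+1-i}.
Substitute known values:
  E[X_{t+1} | ...] = (0.13) * (-3) + (-0.405) * (-1) + (-0.315) * (4)
                   = -1.2450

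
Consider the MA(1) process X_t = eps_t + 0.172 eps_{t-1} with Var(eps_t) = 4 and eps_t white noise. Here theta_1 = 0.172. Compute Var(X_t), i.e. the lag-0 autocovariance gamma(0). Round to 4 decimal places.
\gamma(0) = 4.1183

For an MA(q) process X_t = eps_t + sum_i theta_i eps_{t-i} with
Var(eps_t) = sigma^2, the variance is
  gamma(0) = sigma^2 * (1 + sum_i theta_i^2).
  sum_i theta_i^2 = (0.172)^2 = 0.029584.
  gamma(0) = 4 * (1 + 0.029584) = 4 * 1.029584 = 4.118336, which rounds to 4.1183.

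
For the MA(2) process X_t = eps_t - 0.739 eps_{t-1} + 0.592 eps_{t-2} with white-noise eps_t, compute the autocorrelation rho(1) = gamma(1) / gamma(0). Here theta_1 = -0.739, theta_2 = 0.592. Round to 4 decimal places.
\rho(1) = -0.6203

For an MA(q) process with theta_0 = 1, the autocovariance is
  gamma(k) = sigma^2 * sum_{i=0..q-k} theta_i * theta_{i+k},
and rho(k) = gamma(k) / gamma(0). Sigma^2 cancels.
  numerator   = (1)*(-0.739) + (-0.739)*(0.592) = -1.176488.
  denominator = (1)^2 + (-0.739)^2 + (0.592)^2 = 1.896585.
  rho(1) = -1.176488 / 1.896585 = -0.6203.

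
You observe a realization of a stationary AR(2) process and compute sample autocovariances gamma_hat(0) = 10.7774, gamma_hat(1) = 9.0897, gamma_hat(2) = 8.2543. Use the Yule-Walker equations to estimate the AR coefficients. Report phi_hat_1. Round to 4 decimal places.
\hat\phi_{1} = 0.6840

The Yule-Walker equations for an AR(p) process read, in matrix form,
  Gamma_p phi = r_p,   with   (Gamma_p)_{ij} = gamma(|i - j|),
                       (r_p)_i = gamma(i),   i,j = 1..p.
Substitute the sample gammas (Toeplitz matrix and right-hand side of size 2):
  Gamma_p = [[10.7774, 9.0897], [9.0897, 10.7774]]
  r_p     = [9.0897, 8.2543]
Written out:
  10.7774 phi_1 + 9.0897 phi_2 = 9.0897
  9.0897 phi_1 + 10.7774 phi_2 = 8.2543
Solve by Cramer's rule:
  det = gamma(0)^2 - gamma(1)^2 = (10.7774)^2 - (9.0897)^2 = 116.15235076 - 82.62264609 = 33.52970467
  phi_hat_1 = [gamma(1) gamma(0) - gamma(1) gamma(2)] / det = [(9.0897)(10.7774) - (9.0897)(8.2543)] / 33.52970467 = 22.93422207 / 33.52970467 = 0.684
  phi_hat_2 = [gamma(0) gamma(2) - gamma(1)^2] / det = [(10.7774)(8.2543) - (9.0897)^2] / 33.52970467 = 6.33724673 / 33.52970467 = 0.189
So phi_hat = [0.6840, 0.1890].
Therefore phi_hat_1 = 0.6840.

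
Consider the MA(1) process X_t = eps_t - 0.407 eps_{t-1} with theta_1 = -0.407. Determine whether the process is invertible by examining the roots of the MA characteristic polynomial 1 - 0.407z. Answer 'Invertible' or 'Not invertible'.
\text{Invertible}

The MA(q) characteristic polynomial is P(z) = 1 - 0.407z.
Invertibility requires all roots to lie outside the unit circle, i.e. |z| > 1 for every root.
This is linear in z: 1 + (-0.407) z = 0  =>  z = -1/(-0.407) = 2.457002,  |z| = 2.457002.
Moduli of all roots: 2.4570.
All moduli strictly greater than 1? Yes.
Verdict: Invertible.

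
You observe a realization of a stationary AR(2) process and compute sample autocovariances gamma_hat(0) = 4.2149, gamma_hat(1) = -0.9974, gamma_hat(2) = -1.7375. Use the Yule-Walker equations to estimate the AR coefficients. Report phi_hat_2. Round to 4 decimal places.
\hat\phi_{2} = -0.4960

The Yule-Walker equations for an AR(p) process read, in matrix form,
  Gamma_p phi = r_p,   with   (Gamma_p)_{ij} = gamma(|i - j|),
                       (r_p)_i = gamma(i),   i,j = 1..p.
Substitute the sample gammas (Toeplitz matrix and right-hand side of size 2):
  Gamma_p = [[4.2149, -0.9974], [-0.9974, 4.2149]]
  r_p     = [-0.9974, -1.7375]
Written out:
  4.2149 phi_1 - 0.9974 phi_2 = -0.9974
  -0.9974 phi_1 + 4.2149 phi_2 = -1.7375
Solve by Cramer's rule:
  det = gamma(0)^2 - gamma(1)^2 = (4.2149)^2 - (-0.9974)^2 = 17.76538201 - 0.99480676 = 16.77057525
  phi_hat_1 = [gamma(1) gamma(0) - gamma(1) gamma(2)] / det = [(-0.9974)(4.2149) - (-0.9974)(-1.7375)] / 16.77057525 = -5.93692376 / 16.77057525 = -0.354
  phi_hat_2 = [gamma(0) gamma(2) - gamma(1)^2] / det = [(4.2149)(-1.7375) - (-0.9974)^2] / 16.77057525 = -8.31819551 / 16.77057525 = -0.496
So phi_hat = [-0.3540, -0.4960].
Therefore phi_hat_2 = -0.4960.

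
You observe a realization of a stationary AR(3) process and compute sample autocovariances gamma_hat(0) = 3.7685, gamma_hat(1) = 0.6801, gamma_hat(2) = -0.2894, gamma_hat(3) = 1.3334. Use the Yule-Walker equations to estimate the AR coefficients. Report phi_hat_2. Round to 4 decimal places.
\hat\phi_{2} = -0.1950

The Yule-Walker equations for an AR(p) process read, in matrix form,
  Gamma_p phi = r_p,   with   (Gamma_p)_{ij} = gamma(|i - j|),
                       (r_p)_i = gamma(i),   i,j = 1..p.
Substitute the sample gammas (Toeplitz matrix and right-hand side of size 3):
  Gamma_p = [[3.7685, 0.6801, -0.2894], [0.6801, 3.7685, 0.6801], [-0.2894, 0.6801, 3.7685]]
  r_p     = [0.6801, -0.2894, 1.3334]
Written out (R1..R3):
  (R1) 3.7685 phi_1 + 0.6801 phi_2 - 0.2894 phi_3 = 0.6801
  (R2) 0.6801 phi_1 + 3.7685 phi_2 + 0.6801 phi_3 = -0.2894
  (R3) -0.2894 phi_1 + 0.6801 phi_2 + 3.7685 phi_3 = 1.3334
Gaussian elimination:
  R2 <- R2 - (0.6801/3.7685) R1 = R2 - (0.18047) R1:  3.645763 phi_2 + 0.732328 phi_3 = -0.412137
  R3 <- R3 - (-0.2894/3.7685) R1 = R3 - (-0.076794) R1:  0.732328 phi_2 + 3.746276 phi_3 = 1.385628
  R3 <- R3 - (0.732328/3.645763) R2 = R3 - (0.200871) R2:  3.599172 phi_3 = 1.468414
Back-substitution:
  phi_hat_3 = 1.468414 / 3.599172 = 0.407987
  phi_hat_2 = (-0.412137 - (0.732328)(0.407987)) / 3.645763 = -0.194998
  phi_hat_1 = (0.6801 - (0.6801)(-0.194998) - (-0.2894)(0.407987)) / 3.7685 = 0.246992
So phi_hat = [0.2470, -0.1950, 0.4080].
Therefore phi_hat_2 = -0.1950.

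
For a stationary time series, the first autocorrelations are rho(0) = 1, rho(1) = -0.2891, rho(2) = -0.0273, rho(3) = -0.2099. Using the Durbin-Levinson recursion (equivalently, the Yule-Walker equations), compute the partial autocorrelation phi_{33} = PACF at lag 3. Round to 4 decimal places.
\phi_{33} = -0.2810

The PACF at lag k is phi_{kk}, the last component of the solution
to the Yule-Walker system G_k phi = r_k where
  (G_k)_{ij} = rho(|i - j|), (r_k)_i = rho(i), i,j = 1..k.
Equivalently, Durbin-Levinson gives phi_{kk} iteratively:
  phi_{11} = rho(1)
  phi_{kk} = [rho(k) - sum_{j=1..k-1} phi_{k-1,j} rho(k-j)]
            / [1 - sum_{j=1..k-1} phi_{k-1,j} rho(j)],
  phi_{k,j} = phi_{k-1,j} - phi_{kk} phi_{k-1,k-j},  j = 1..k-1.
Step k = 1:
  phi_11 = rho(1) = -0.2891.
Step k = 2:
  phi_22 = [rho(2) - phi_11 rho(1)] / [1 - phi_11 rho(1)] = [-0.0273 - (-0.2891)(-0.2891)] / [1 - (-0.2891)(-0.2891)]
         = -0.11087881 / 0.91642119 = -0.120991.
  Update: phi_21 = phi_11 - phi_22 phi_11 = -0.2891 - (-0.120991)(-0.2891) = -0.324079.
Step k = 3:
  phi_33 = [rho(3) - phi_21 rho(2) - phi_22 rho(1)] / [1 - phi_21 rho(1) - phi_22 rho(2)]
    numerator   = -0.2099 - (-0.324079)(-0.0273) - (-0.120991)(-0.2891) = -0.25372587
    denominator = 1 - (-0.324079)(-0.2891) - (-0.120991)(-0.0273) = 0.90300584
  phi_33 = -0.25372587 / 0.90300584 = -0.281.
Therefore phi_{33} = -0.2810.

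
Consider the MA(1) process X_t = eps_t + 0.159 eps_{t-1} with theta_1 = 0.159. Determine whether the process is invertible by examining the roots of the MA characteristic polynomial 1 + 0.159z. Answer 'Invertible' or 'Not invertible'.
\text{Invertible}

The MA(q) characteristic polynomial is P(z) = 1 + 0.159z.
Invertibility requires all roots to lie outside the unit circle, i.e. |z| > 1 for every root.
This is linear in z: 1 + (0.159) z = 0  =>  z = -1/(0.159) = -6.289308,  |z| = 6.289308.
Moduli of all roots: 6.2893.
All moduli strictly greater than 1? Yes.
Verdict: Invertible.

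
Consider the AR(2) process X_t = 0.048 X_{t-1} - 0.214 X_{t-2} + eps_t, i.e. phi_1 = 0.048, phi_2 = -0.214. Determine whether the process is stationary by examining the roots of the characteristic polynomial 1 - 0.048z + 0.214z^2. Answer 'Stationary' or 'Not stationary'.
\text{Stationary}

The AR(p) characteristic polynomial is P(z) = 1 - 0.048z + 0.214z^2.
Stationarity requires all roots to lie outside the unit circle, i.e. |z| > 1 for every root.
Set 1 + (-0.048) z + (0.214) z^2 = 0, i.e. a z^2 + b z + c = 0 with a = 0.214, b = -0.048, c = 1.
Discriminant D = b^2 - 4ac = (-0.048)^2 - 4*(0.214)*1 = 0.002304 - (0.856) = -0.853696.
D < 0, so the roots are the complex-conjugate pair z = (-b +/- i sqrt(-D)) / (2a) = 0.1121 +/- 2.1588i.
For a conjugate pair |z|^2 = z * conj(z) = (product of roots) = c/a = 1/(0.214) = 4.672897, so |z| = sqrt(4.672897) = 2.1617 for both roots.
Moduli of all roots: 2.1617, 2.1617.
All moduli strictly greater than 1? Yes.
Verdict: Stationary.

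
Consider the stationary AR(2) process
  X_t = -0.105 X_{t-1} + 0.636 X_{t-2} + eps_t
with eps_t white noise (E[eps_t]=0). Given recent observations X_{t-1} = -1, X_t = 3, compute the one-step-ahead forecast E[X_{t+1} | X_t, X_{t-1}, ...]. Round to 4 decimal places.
E[X_{t+1} \mid \mathcal F_t] = -0.9510

For an AR(p) model X_t = c + sum_i phi_i X_{t-i} + eps_t, the
one-step-ahead conditional mean is
  E[X_{t+1} | X_t, ...] = c + sum_i phi_i X_{t+1-i}.
Substitute known values:
  E[X_{t+1} | ...] = (-0.105) * (3) + (0.636) * (-1)
                   = -0.9510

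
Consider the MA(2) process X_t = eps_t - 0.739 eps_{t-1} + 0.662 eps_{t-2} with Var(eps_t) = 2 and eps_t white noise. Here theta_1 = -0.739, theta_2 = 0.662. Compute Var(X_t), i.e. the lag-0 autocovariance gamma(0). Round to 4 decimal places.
\gamma(0) = 3.9687

For an MA(q) process X_t = eps_t + sum_i theta_i eps_{t-i} with
Var(eps_t) = sigma^2, the variance is
  gamma(0) = sigma^2 * (1 + sum_i theta_i^2).
  sum_i theta_i^2 = (-0.739)^2 + (0.662)^2 = 0.546121 + 0.438244 = 0.984365.
  gamma(0) = 2 * (1 + 0.984365) = 2 * 1.984365 = 3.96873, which rounds to 3.9687.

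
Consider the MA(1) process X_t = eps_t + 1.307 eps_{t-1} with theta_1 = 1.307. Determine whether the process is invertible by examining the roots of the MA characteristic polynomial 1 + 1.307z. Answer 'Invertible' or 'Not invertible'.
\text{Not invertible}

The MA(q) characteristic polynomial is P(z) = 1 + 1.307z.
Invertibility requires all roots to lie outside the unit circle, i.e. |z| > 1 for every root.
This is linear in z: 1 + (1.307) z = 0  =>  z = -1/(1.307) = -0.765111,  |z| = 0.765111.
Moduli of all roots: 0.7651.
All moduli strictly greater than 1? No.
Verdict: Not invertible.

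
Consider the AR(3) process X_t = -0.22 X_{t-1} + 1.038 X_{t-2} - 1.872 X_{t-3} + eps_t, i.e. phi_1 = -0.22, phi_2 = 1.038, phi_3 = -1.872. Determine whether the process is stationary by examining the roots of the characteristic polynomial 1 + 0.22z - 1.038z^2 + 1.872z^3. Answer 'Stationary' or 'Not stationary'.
\text{Not stationary}

The AR(p) characteristic polynomial is P(z) = 1 + 0.22z - 1.038z^2 + 1.872z^3.
Stationarity requires all roots to lie outside the unit circle, i.e. |z| > 1 for every root.
Degree 3: look for a simple real root z0 first, then factor out (1 - z/z0) and solve the remaining quadratic.
Testing z0 = -0.625: P(-0.625) = 1 + (0.22)(-0.625) + (-1.038)(-0.625)^2 + (1.872)(-0.625)^3
  = 1 + (-0.1375) + (-0.405469) + (-0.457031) = 0.  So z_0 = -0.625 is a root, |z_0| = 0.625.
Divide out the factor (1 + 1.6 z) = (1 - z/z0) (since 1/z0 = -1.6):
  P(z) = (1 + 1.6 z)(1 + (-1.38) z + (1.17) z^2)
  [check: z-coef -1.38 - (-1.6) = 0.22; z^2-coef 1.17 - (-1.6)(-1.38) = -1.038; z^3-coef -(-1.6)(1.17) = 1.872.]
Remaining roots from the quadratic factor 1 + (-1.38) z + (1.17) z^2:
  Set 1 + (-1.38) z + (1.17) z^2 = 0, i.e. a z^2 + b z + c = 0 with a = 1.17, b = -1.38, c = 1.
  Discriminant D = b^2 - 4ac = (-1.38)^2 - 4*(1.17)*1 = 1.9044 - (4.68) = -2.7756.
  D < 0, so the roots are the complex-conjugate pair z = (-b +/- i sqrt(-D)) / (2a) = 0.5897 +/- 0.712i.
  For a conjugate pair |z|^2 = z * conj(z) = (product of roots) = c/a = 1/(1.17) = 0.854701, so |z| = sqrt(0.854701) = 0.9245 for both roots.
Moduli of all roots: 0.6250, 0.9245, 0.9245.
All moduli strictly greater than 1? No.
Verdict: Not stationary.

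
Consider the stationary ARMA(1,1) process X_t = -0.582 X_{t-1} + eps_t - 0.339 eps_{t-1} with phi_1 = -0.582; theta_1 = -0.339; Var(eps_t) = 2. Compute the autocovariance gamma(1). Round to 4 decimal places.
\gamma(1) = -3.3351

Multiply the model equation by X_{t-k} and take expectations. With theta_0 = psi_0 = 1 and psi_j the MA(infinity) weights, this gives
  gamma(k) - sum_i phi_i gamma(k-i) = c_k,
  c_k = sigma^2 * sum_{j=k..q} theta_j psi_{j-k}   (c_k = 0 for k > q),
using gamma(-m) = gamma(m).
psi-weights needed (psi_j = theta_j + sum_i phi_i psi_{j-i}):
  psi_1 = theta_1 + phi_1 = -0.339 + (-0.582) = -0.921
Right-hand sides:
  c_0 = sigma^2 (1 + theta_1 psi_1) = 2 * (1 + (-0.339)(-0.921)) = 2 * 1.312219 = 2.624438
  c_1 = sigma^2 theta_1 = 2 * (-0.339) = -0.678
  c_2 = 0
Equations for k = 0 and k = 1 (AR order 1):
  gamma(0) = phi_1 gamma(1) + c_0
  gamma(1) = phi_1 gamma(0) + c_1
Substituting the second into the first: gamma(0) (1 - phi_1^2) = c_0 + phi_1 c_1, so
  gamma(0) = (c_0 + phi_1 c_1) / (1 - phi_1^2) = (2.624438 + (-0.582)(-0.678)) / (1 - (-0.582)^2) = 3.019034 / 0.661276 = 4.565467.
  gamma(1) = phi_1 gamma(0) + c_1 = (-0.582)(4.565467) + (-0.678) = -3.335102.
Therefore gamma(1) = -3.3351 (to 4 decimal places).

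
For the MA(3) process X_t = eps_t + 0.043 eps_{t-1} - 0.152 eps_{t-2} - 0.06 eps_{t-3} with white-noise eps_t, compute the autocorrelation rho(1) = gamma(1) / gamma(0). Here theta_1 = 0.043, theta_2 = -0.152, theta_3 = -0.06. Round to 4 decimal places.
\rho(1) = 0.0443

For an MA(q) process with theta_0 = 1, the autocovariance is
  gamma(k) = sigma^2 * sum_{i=0..q-k} theta_i * theta_{i+k},
and rho(k) = gamma(k) / gamma(0). Sigma^2 cancels.
  numerator   = (1)*(0.043) + (0.043)*(-0.152) + (-0.152)*(-0.06) = 0.045584.
  denominator = (1)^2 + (0.043)^2 + (-0.152)^2 + (-0.06)^2 = 1.028553.
  rho(1) = 0.045584 / 1.028553 = 0.0443.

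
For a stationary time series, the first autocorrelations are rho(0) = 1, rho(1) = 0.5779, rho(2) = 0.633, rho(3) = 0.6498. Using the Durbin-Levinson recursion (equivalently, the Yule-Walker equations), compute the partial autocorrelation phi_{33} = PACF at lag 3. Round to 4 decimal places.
\phi_{33} = 0.3550

The PACF at lag k is phi_{kk}, the last component of the solution
to the Yule-Walker system G_k phi = r_k where
  (G_k)_{ij} = rho(|i - j|), (r_k)_i = rho(i), i,j = 1..k.
Equivalently, Durbin-Levinson gives phi_{kk} iteratively:
  phi_{11} = rho(1)
  phi_{kk} = [rho(k) - sum_{j=1..k-1} phi_{k-1,j} rho(k-j)]
            / [1 - sum_{j=1..k-1} phi_{k-1,j} rho(j)],
  phi_{k,j} = phi_{k-1,j} - phi_{kk} phi_{k-1,k-j},  j = 1..k-1.
Step k = 1:
  phi_11 = rho(1) = 0.5779.
Step k = 2:
  phi_22 = [rho(2) - phi_11 rho(1)] / [1 - phi_11 rho(1)] = [0.633 - (0.5779)(0.5779)] / [1 - (0.5779)(0.5779)]
         = 0.29903159 / 0.66603159 = 0.448975.
  Update: phi_21 = phi_11 - phi_22 phi_11 = 0.5779 - (0.448975)(0.5779) = 0.318437.
Step k = 3:
  phi_33 = [rho(3) - phi_21 rho(2) - phi_22 rho(1)] / [1 - phi_21 rho(1) - phi_22 rho(2)]
    numerator   = 0.6498 - (0.318437)(0.633) - (0.448975)(0.5779) = 0.18876649
    denominator = 1 - (0.318437)(0.5779) - (0.448975)(0.633) = 0.53177386
  phi_33 = 0.18876649 / 0.53177386 = 0.355.
Therefore phi_{33} = 0.3550.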